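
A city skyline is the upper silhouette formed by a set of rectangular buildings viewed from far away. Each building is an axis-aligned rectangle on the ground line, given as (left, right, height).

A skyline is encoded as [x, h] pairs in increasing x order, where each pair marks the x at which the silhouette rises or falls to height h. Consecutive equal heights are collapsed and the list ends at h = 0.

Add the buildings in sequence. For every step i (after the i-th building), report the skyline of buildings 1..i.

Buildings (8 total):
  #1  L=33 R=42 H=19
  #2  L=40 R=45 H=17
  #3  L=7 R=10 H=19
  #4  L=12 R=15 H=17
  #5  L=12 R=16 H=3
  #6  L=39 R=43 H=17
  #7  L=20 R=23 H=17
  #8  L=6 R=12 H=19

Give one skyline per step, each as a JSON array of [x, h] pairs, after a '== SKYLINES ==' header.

== SKYLINES ==
[[33,19],[42,0]]
[[33,19],[42,17],[45,0]]
[[7,19],[10,0],[33,19],[42,17],[45,0]]
[[7,19],[10,0],[12,17],[15,0],[33,19],[42,17],[45,0]]
[[7,19],[10,0],[12,17],[15,3],[16,0],[33,19],[42,17],[45,0]]
[[7,19],[10,0],[12,17],[15,3],[16,0],[33,19],[42,17],[45,0]]
[[7,19],[10,0],[12,17],[15,3],[16,0],[20,17],[23,0],[33,19],[42,17],[45,0]]
[[6,19],[12,17],[15,3],[16,0],[20,17],[23,0],[33,19],[42,17],[45,0]]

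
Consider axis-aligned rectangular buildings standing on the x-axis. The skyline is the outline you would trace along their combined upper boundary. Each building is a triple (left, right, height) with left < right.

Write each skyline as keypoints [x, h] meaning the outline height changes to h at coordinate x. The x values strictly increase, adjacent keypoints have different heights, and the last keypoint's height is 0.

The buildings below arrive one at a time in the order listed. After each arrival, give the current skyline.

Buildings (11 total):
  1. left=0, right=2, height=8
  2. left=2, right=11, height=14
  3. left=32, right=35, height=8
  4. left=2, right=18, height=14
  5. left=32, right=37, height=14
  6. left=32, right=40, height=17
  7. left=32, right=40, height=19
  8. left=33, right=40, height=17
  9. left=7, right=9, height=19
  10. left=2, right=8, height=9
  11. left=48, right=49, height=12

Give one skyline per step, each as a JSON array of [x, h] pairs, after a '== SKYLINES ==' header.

== SKYLINES ==
[[0,8],[2,0]]
[[0,8],[2,14],[11,0]]
[[0,8],[2,14],[11,0],[32,8],[35,0]]
[[0,8],[2,14],[18,0],[32,8],[35,0]]
[[0,8],[2,14],[18,0],[32,14],[37,0]]
[[0,8],[2,14],[18,0],[32,17],[40,0]]
[[0,8],[2,14],[18,0],[32,19],[40,0]]
[[0,8],[2,14],[18,0],[32,19],[40,0]]
[[0,8],[2,14],[7,19],[9,14],[18,0],[32,19],[40,0]]
[[0,8],[2,14],[7,19],[9,14],[18,0],[32,19],[40,0]]
[[0,8],[2,14],[7,19],[9,14],[18,0],[32,19],[40,0],[48,12],[49,0]]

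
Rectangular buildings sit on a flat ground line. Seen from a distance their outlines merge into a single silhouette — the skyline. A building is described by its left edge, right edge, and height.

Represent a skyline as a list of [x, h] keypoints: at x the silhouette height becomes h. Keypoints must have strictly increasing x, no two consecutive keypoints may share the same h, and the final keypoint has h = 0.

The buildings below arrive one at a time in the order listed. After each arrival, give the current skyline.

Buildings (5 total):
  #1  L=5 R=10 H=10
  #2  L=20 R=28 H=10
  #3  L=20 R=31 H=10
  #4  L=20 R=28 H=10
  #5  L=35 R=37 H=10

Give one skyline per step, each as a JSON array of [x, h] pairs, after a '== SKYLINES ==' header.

== SKYLINES ==
[[5,10],[10,0]]
[[5,10],[10,0],[20,10],[28,0]]
[[5,10],[10,0],[20,10],[31,0]]
[[5,10],[10,0],[20,10],[31,0]]
[[5,10],[10,0],[20,10],[31,0],[35,10],[37,0]]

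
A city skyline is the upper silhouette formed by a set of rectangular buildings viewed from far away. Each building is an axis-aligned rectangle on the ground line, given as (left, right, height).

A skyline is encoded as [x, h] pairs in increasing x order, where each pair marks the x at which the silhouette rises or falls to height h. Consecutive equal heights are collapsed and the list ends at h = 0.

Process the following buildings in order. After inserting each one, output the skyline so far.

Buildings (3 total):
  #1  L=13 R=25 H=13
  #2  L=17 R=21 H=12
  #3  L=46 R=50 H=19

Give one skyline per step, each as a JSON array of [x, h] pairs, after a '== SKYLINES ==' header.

== SKYLINES ==
[[13,13],[25,0]]
[[13,13],[25,0]]
[[13,13],[25,0],[46,19],[50,0]]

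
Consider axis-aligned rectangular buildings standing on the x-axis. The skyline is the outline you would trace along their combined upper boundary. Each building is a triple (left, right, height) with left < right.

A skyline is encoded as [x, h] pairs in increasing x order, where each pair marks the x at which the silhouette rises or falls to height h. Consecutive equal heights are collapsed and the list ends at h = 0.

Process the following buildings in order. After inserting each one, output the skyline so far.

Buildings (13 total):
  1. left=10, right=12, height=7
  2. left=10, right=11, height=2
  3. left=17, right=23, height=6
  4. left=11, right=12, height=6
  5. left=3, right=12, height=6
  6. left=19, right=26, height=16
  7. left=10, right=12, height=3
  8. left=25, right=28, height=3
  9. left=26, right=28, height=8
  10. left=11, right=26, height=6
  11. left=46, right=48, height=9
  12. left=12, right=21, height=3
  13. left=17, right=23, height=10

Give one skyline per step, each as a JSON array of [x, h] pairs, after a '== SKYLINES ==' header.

== SKYLINES ==
[[10,7],[12,0]]
[[10,7],[12,0]]
[[10,7],[12,0],[17,6],[23,0]]
[[10,7],[12,0],[17,6],[23,0]]
[[3,6],[10,7],[12,0],[17,6],[23,0]]
[[3,6],[10,7],[12,0],[17,6],[19,16],[26,0]]
[[3,6],[10,7],[12,0],[17,6],[19,16],[26,0]]
[[3,6],[10,7],[12,0],[17,6],[19,16],[26,3],[28,0]]
[[3,6],[10,7],[12,0],[17,6],[19,16],[26,8],[28,0]]
[[3,6],[10,7],[12,6],[19,16],[26,8],[28,0]]
[[3,6],[10,7],[12,6],[19,16],[26,8],[28,0],[46,9],[48,0]]
[[3,6],[10,7],[12,6],[19,16],[26,8],[28,0],[46,9],[48,0]]
[[3,6],[10,7],[12,6],[17,10],[19,16],[26,8],[28,0],[46,9],[48,0]]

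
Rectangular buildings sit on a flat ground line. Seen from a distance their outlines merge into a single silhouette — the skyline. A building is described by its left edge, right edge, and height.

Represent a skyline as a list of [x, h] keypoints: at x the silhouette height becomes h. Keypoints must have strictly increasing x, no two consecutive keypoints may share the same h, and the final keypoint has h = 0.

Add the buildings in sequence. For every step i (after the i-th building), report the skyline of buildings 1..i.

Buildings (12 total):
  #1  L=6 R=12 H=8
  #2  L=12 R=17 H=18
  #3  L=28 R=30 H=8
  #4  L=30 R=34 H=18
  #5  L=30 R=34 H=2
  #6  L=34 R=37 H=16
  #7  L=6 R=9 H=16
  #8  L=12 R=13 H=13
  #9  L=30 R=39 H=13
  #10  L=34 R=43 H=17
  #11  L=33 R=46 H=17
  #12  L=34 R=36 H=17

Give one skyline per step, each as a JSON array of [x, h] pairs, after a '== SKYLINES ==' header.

== SKYLINES ==
[[6,8],[12,0]]
[[6,8],[12,18],[17,0]]
[[6,8],[12,18],[17,0],[28,8],[30,0]]
[[6,8],[12,18],[17,0],[28,8],[30,18],[34,0]]
[[6,8],[12,18],[17,0],[28,8],[30,18],[34,0]]
[[6,8],[12,18],[17,0],[28,8],[30,18],[34,16],[37,0]]
[[6,16],[9,8],[12,18],[17,0],[28,8],[30,18],[34,16],[37,0]]
[[6,16],[9,8],[12,18],[17,0],[28,8],[30,18],[34,16],[37,0]]
[[6,16],[9,8],[12,18],[17,0],[28,8],[30,18],[34,16],[37,13],[39,0]]
[[6,16],[9,8],[12,18],[17,0],[28,8],[30,18],[34,17],[43,0]]
[[6,16],[9,8],[12,18],[17,0],[28,8],[30,18],[34,17],[46,0]]
[[6,16],[9,8],[12,18],[17,0],[28,8],[30,18],[34,17],[46,0]]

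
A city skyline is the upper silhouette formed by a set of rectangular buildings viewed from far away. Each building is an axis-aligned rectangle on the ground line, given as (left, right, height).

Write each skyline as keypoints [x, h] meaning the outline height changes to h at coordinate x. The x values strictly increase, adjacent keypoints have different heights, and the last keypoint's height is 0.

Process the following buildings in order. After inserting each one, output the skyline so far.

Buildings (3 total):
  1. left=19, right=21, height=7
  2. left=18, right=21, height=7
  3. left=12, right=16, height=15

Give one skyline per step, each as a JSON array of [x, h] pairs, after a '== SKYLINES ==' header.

== SKYLINES ==
[[19,7],[21,0]]
[[18,7],[21,0]]
[[12,15],[16,0],[18,7],[21,0]]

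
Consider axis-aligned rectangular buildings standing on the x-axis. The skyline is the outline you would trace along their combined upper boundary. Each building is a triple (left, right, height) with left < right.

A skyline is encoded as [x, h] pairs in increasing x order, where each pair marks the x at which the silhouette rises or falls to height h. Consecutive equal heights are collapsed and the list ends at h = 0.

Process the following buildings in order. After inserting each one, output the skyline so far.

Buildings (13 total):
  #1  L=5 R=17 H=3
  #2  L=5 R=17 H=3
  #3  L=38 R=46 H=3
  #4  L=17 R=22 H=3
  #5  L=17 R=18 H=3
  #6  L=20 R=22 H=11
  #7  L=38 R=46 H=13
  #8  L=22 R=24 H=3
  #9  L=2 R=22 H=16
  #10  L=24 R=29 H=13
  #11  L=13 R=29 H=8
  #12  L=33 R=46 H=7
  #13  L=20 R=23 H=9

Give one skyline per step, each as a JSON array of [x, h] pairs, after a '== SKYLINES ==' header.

== SKYLINES ==
[[5,3],[17,0]]
[[5,3],[17,0]]
[[5,3],[17,0],[38,3],[46,0]]
[[5,3],[22,0],[38,3],[46,0]]
[[5,3],[22,0],[38,3],[46,0]]
[[5,3],[20,11],[22,0],[38,3],[46,0]]
[[5,3],[20,11],[22,0],[38,13],[46,0]]
[[5,3],[20,11],[22,3],[24,0],[38,13],[46,0]]
[[2,16],[22,3],[24,0],[38,13],[46,0]]
[[2,16],[22,3],[24,13],[29,0],[38,13],[46,0]]
[[2,16],[22,8],[24,13],[29,0],[38,13],[46,0]]
[[2,16],[22,8],[24,13],[29,0],[33,7],[38,13],[46,0]]
[[2,16],[22,9],[23,8],[24,13],[29,0],[33,7],[38,13],[46,0]]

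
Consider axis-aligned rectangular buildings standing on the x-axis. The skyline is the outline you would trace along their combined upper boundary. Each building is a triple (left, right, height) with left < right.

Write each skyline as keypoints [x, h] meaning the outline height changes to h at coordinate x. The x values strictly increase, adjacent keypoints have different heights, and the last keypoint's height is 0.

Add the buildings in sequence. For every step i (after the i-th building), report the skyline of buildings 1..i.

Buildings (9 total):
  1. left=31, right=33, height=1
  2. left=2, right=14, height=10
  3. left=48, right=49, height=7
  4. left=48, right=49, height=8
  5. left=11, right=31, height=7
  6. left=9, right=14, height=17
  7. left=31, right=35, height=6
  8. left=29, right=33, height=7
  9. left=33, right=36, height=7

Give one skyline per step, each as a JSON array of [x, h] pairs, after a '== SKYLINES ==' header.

== SKYLINES ==
[[31,1],[33,0]]
[[2,10],[14,0],[31,1],[33,0]]
[[2,10],[14,0],[31,1],[33,0],[48,7],[49,0]]
[[2,10],[14,0],[31,1],[33,0],[48,8],[49,0]]
[[2,10],[14,7],[31,1],[33,0],[48,8],[49,0]]
[[2,10],[9,17],[14,7],[31,1],[33,0],[48,8],[49,0]]
[[2,10],[9,17],[14,7],[31,6],[35,0],[48,8],[49,0]]
[[2,10],[9,17],[14,7],[33,6],[35,0],[48,8],[49,0]]
[[2,10],[9,17],[14,7],[36,0],[48,8],[49,0]]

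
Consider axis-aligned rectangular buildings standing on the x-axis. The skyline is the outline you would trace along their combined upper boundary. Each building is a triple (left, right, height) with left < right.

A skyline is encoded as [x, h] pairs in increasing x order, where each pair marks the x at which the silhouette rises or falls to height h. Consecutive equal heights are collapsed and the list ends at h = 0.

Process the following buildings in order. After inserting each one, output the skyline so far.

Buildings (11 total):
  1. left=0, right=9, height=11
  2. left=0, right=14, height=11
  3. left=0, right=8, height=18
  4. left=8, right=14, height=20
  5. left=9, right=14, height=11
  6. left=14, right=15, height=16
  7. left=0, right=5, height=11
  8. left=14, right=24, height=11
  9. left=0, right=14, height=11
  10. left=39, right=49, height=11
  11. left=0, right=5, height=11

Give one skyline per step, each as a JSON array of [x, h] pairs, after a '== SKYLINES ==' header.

== SKYLINES ==
[[0,11],[9,0]]
[[0,11],[14,0]]
[[0,18],[8,11],[14,0]]
[[0,18],[8,20],[14,0]]
[[0,18],[8,20],[14,0]]
[[0,18],[8,20],[14,16],[15,0]]
[[0,18],[8,20],[14,16],[15,0]]
[[0,18],[8,20],[14,16],[15,11],[24,0]]
[[0,18],[8,20],[14,16],[15,11],[24,0]]
[[0,18],[8,20],[14,16],[15,11],[24,0],[39,11],[49,0]]
[[0,18],[8,20],[14,16],[15,11],[24,0],[39,11],[49,0]]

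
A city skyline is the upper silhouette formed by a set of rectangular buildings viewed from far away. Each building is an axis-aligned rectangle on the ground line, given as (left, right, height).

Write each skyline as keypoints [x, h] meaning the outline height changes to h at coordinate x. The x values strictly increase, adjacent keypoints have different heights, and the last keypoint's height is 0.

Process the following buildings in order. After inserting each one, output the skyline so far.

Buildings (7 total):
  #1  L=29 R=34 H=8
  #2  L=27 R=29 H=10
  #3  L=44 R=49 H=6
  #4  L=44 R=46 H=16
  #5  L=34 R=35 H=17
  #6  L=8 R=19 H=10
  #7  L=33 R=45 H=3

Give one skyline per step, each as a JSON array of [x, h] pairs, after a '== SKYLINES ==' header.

== SKYLINES ==
[[29,8],[34,0]]
[[27,10],[29,8],[34,0]]
[[27,10],[29,8],[34,0],[44,6],[49,0]]
[[27,10],[29,8],[34,0],[44,16],[46,6],[49,0]]
[[27,10],[29,8],[34,17],[35,0],[44,16],[46,6],[49,0]]
[[8,10],[19,0],[27,10],[29,8],[34,17],[35,0],[44,16],[46,6],[49,0]]
[[8,10],[19,0],[27,10],[29,8],[34,17],[35,3],[44,16],[46,6],[49,0]]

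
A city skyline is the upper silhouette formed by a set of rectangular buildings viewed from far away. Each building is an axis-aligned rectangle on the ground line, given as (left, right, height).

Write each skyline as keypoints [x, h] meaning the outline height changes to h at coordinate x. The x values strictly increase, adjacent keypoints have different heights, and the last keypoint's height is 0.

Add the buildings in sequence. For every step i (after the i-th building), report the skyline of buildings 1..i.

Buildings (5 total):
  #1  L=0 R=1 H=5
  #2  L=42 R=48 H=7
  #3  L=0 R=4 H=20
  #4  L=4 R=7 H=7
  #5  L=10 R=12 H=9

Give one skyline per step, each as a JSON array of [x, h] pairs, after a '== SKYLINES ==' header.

== SKYLINES ==
[[0,5],[1,0]]
[[0,5],[1,0],[42,7],[48,0]]
[[0,20],[4,0],[42,7],[48,0]]
[[0,20],[4,7],[7,0],[42,7],[48,0]]
[[0,20],[4,7],[7,0],[10,9],[12,0],[42,7],[48,0]]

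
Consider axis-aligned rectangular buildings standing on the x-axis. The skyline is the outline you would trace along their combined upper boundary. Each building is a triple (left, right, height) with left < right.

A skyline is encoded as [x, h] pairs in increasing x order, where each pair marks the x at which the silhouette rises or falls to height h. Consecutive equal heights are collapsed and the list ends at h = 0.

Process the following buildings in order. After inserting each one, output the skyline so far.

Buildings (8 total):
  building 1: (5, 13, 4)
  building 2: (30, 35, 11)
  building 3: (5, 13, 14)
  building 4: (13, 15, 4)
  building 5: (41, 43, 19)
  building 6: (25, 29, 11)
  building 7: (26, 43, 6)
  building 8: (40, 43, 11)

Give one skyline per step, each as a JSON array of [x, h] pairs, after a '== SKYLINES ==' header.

== SKYLINES ==
[[5,4],[13,0]]
[[5,4],[13,0],[30,11],[35,0]]
[[5,14],[13,0],[30,11],[35,0]]
[[5,14],[13,4],[15,0],[30,11],[35,0]]
[[5,14],[13,4],[15,0],[30,11],[35,0],[41,19],[43,0]]
[[5,14],[13,4],[15,0],[25,11],[29,0],[30,11],[35,0],[41,19],[43,0]]
[[5,14],[13,4],[15,0],[25,11],[29,6],[30,11],[35,6],[41,19],[43,0]]
[[5,14],[13,4],[15,0],[25,11],[29,6],[30,11],[35,6],[40,11],[41,19],[43,0]]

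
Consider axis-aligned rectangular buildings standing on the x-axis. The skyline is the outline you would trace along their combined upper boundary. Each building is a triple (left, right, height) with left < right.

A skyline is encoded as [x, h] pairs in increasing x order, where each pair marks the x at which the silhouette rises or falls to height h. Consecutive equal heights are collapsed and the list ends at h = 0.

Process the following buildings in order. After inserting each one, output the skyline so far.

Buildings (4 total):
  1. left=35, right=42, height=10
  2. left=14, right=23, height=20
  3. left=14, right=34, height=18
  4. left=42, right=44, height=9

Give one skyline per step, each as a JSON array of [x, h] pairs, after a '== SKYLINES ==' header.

== SKYLINES ==
[[35,10],[42,0]]
[[14,20],[23,0],[35,10],[42,0]]
[[14,20],[23,18],[34,0],[35,10],[42,0]]
[[14,20],[23,18],[34,0],[35,10],[42,9],[44,0]]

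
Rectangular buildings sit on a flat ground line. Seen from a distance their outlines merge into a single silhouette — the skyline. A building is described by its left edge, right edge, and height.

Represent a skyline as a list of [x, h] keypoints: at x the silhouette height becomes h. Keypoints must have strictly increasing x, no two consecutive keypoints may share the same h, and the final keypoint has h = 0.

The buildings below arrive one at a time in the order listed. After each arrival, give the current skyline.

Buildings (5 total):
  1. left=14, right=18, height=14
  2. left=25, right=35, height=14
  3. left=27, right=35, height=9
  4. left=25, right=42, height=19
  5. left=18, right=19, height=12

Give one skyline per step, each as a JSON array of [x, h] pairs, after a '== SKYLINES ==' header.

== SKYLINES ==
[[14,14],[18,0]]
[[14,14],[18,0],[25,14],[35,0]]
[[14,14],[18,0],[25,14],[35,0]]
[[14,14],[18,0],[25,19],[42,0]]
[[14,14],[18,12],[19,0],[25,19],[42,0]]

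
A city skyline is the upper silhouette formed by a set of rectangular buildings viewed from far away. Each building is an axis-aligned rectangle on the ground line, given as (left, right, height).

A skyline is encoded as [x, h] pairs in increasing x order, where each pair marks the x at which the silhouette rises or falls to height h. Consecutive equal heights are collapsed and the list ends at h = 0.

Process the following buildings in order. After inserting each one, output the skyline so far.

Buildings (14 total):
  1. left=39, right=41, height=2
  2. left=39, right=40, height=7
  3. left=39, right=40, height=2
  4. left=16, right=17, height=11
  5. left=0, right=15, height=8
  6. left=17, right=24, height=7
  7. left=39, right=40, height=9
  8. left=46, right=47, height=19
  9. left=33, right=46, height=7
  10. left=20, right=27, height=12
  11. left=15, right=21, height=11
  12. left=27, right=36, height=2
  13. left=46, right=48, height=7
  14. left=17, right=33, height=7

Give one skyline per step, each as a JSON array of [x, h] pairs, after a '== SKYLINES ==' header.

== SKYLINES ==
[[39,2],[41,0]]
[[39,7],[40,2],[41,0]]
[[39,7],[40,2],[41,0]]
[[16,11],[17,0],[39,7],[40,2],[41,0]]
[[0,8],[15,0],[16,11],[17,0],[39,7],[40,2],[41,0]]
[[0,8],[15,0],[16,11],[17,7],[24,0],[39,7],[40,2],[41,0]]
[[0,8],[15,0],[16,11],[17,7],[24,0],[39,9],[40,2],[41,0]]
[[0,8],[15,0],[16,11],[17,7],[24,0],[39,9],[40,2],[41,0],[46,19],[47,0]]
[[0,8],[15,0],[16,11],[17,7],[24,0],[33,7],[39,9],[40,7],[46,19],[47,0]]
[[0,8],[15,0],[16,11],[17,7],[20,12],[27,0],[33,7],[39,9],[40,7],[46,19],[47,0]]
[[0,8],[15,11],[20,12],[27,0],[33,7],[39,9],[40,7],[46,19],[47,0]]
[[0,8],[15,11],[20,12],[27,2],[33,7],[39,9],[40,7],[46,19],[47,0]]
[[0,8],[15,11],[20,12],[27,2],[33,7],[39,9],[40,7],[46,19],[47,7],[48,0]]
[[0,8],[15,11],[20,12],[27,7],[39,9],[40,7],[46,19],[47,7],[48,0]]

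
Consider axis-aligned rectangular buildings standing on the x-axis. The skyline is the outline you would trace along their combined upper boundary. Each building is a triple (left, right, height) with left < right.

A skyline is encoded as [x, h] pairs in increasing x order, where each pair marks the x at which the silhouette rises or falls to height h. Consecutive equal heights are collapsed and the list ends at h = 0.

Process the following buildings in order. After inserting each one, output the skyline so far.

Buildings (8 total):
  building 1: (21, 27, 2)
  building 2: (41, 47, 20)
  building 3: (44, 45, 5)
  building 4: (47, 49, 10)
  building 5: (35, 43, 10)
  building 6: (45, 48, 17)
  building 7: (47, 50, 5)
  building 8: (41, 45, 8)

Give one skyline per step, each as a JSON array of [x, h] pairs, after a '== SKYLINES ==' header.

== SKYLINES ==
[[21,2],[27,0]]
[[21,2],[27,0],[41,20],[47,0]]
[[21,2],[27,0],[41,20],[47,0]]
[[21,2],[27,0],[41,20],[47,10],[49,0]]
[[21,2],[27,0],[35,10],[41,20],[47,10],[49,0]]
[[21,2],[27,0],[35,10],[41,20],[47,17],[48,10],[49,0]]
[[21,2],[27,0],[35,10],[41,20],[47,17],[48,10],[49,5],[50,0]]
[[21,2],[27,0],[35,10],[41,20],[47,17],[48,10],[49,5],[50,0]]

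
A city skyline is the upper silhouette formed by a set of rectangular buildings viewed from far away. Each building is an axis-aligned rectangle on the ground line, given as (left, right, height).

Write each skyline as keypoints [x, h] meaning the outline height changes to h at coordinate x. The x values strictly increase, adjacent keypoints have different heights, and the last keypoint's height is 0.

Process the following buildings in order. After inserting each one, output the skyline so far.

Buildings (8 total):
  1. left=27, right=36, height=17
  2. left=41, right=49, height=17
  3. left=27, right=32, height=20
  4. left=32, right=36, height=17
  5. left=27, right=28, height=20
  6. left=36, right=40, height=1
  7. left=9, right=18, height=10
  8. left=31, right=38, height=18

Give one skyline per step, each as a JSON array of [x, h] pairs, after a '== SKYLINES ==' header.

== SKYLINES ==
[[27,17],[36,0]]
[[27,17],[36,0],[41,17],[49,0]]
[[27,20],[32,17],[36,0],[41,17],[49,0]]
[[27,20],[32,17],[36,0],[41,17],[49,0]]
[[27,20],[32,17],[36,0],[41,17],[49,0]]
[[27,20],[32,17],[36,1],[40,0],[41,17],[49,0]]
[[9,10],[18,0],[27,20],[32,17],[36,1],[40,0],[41,17],[49,0]]
[[9,10],[18,0],[27,20],[32,18],[38,1],[40,0],[41,17],[49,0]]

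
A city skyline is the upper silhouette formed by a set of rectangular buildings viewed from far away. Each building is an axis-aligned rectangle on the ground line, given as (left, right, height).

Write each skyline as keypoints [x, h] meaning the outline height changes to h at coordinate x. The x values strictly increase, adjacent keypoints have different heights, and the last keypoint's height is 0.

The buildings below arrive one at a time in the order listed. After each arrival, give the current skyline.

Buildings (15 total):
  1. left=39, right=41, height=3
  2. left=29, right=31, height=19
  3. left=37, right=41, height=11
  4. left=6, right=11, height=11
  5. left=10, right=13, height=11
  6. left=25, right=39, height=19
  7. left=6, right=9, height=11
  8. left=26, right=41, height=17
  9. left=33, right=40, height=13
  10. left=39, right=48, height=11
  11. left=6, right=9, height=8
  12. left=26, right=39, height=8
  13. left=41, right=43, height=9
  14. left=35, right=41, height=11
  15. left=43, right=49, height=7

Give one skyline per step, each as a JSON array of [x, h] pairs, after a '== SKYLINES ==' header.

== SKYLINES ==
[[39,3],[41,0]]
[[29,19],[31,0],[39,3],[41,0]]
[[29,19],[31,0],[37,11],[41,0]]
[[6,11],[11,0],[29,19],[31,0],[37,11],[41,0]]
[[6,11],[13,0],[29,19],[31,0],[37,11],[41,0]]
[[6,11],[13,0],[25,19],[39,11],[41,0]]
[[6,11],[13,0],[25,19],[39,11],[41,0]]
[[6,11],[13,0],[25,19],[39,17],[41,0]]
[[6,11],[13,0],[25,19],[39,17],[41,0]]
[[6,11],[13,0],[25,19],[39,17],[41,11],[48,0]]
[[6,11],[13,0],[25,19],[39,17],[41,11],[48,0]]
[[6,11],[13,0],[25,19],[39,17],[41,11],[48,0]]
[[6,11],[13,0],[25,19],[39,17],[41,11],[48,0]]
[[6,11],[13,0],[25,19],[39,17],[41,11],[48,0]]
[[6,11],[13,0],[25,19],[39,17],[41,11],[48,7],[49,0]]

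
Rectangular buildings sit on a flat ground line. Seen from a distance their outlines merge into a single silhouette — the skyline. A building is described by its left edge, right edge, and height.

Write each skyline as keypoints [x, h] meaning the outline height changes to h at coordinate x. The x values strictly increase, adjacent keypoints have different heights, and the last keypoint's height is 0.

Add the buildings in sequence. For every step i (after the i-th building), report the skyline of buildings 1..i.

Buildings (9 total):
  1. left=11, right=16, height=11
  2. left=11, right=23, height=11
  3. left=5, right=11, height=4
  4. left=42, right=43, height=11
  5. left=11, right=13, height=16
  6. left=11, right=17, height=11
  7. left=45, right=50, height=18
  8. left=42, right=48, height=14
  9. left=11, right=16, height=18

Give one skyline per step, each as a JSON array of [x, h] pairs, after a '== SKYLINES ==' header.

== SKYLINES ==
[[11,11],[16,0]]
[[11,11],[23,0]]
[[5,4],[11,11],[23,0]]
[[5,4],[11,11],[23,0],[42,11],[43,0]]
[[5,4],[11,16],[13,11],[23,0],[42,11],[43,0]]
[[5,4],[11,16],[13,11],[23,0],[42,11],[43,0]]
[[5,4],[11,16],[13,11],[23,0],[42,11],[43,0],[45,18],[50,0]]
[[5,4],[11,16],[13,11],[23,0],[42,14],[45,18],[50,0]]
[[5,4],[11,18],[16,11],[23,0],[42,14],[45,18],[50,0]]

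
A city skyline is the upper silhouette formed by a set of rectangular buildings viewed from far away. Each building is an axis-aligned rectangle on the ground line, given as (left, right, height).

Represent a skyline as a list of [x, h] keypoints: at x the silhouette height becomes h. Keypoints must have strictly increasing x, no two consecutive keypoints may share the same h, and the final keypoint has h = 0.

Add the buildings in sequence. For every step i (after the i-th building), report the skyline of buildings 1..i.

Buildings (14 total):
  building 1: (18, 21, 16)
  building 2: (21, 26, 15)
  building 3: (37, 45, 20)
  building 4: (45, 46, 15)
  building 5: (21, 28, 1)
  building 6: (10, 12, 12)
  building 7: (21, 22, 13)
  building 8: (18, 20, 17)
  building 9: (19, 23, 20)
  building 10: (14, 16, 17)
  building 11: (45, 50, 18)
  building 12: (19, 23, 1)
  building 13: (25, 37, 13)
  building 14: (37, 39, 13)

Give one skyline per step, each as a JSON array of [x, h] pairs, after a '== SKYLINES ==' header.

== SKYLINES ==
[[18,16],[21,0]]
[[18,16],[21,15],[26,0]]
[[18,16],[21,15],[26,0],[37,20],[45,0]]
[[18,16],[21,15],[26,0],[37,20],[45,15],[46,0]]
[[18,16],[21,15],[26,1],[28,0],[37,20],[45,15],[46,0]]
[[10,12],[12,0],[18,16],[21,15],[26,1],[28,0],[37,20],[45,15],[46,0]]
[[10,12],[12,0],[18,16],[21,15],[26,1],[28,0],[37,20],[45,15],[46,0]]
[[10,12],[12,0],[18,17],[20,16],[21,15],[26,1],[28,0],[37,20],[45,15],[46,0]]
[[10,12],[12,0],[18,17],[19,20],[23,15],[26,1],[28,0],[37,20],[45,15],[46,0]]
[[10,12],[12,0],[14,17],[16,0],[18,17],[19,20],[23,15],[26,1],[28,0],[37,20],[45,15],[46,0]]
[[10,12],[12,0],[14,17],[16,0],[18,17],[19,20],[23,15],[26,1],[28,0],[37,20],[45,18],[50,0]]
[[10,12],[12,0],[14,17],[16,0],[18,17],[19,20],[23,15],[26,1],[28,0],[37,20],[45,18],[50,0]]
[[10,12],[12,0],[14,17],[16,0],[18,17],[19,20],[23,15],[26,13],[37,20],[45,18],[50,0]]
[[10,12],[12,0],[14,17],[16,0],[18,17],[19,20],[23,15],[26,13],[37,20],[45,18],[50,0]]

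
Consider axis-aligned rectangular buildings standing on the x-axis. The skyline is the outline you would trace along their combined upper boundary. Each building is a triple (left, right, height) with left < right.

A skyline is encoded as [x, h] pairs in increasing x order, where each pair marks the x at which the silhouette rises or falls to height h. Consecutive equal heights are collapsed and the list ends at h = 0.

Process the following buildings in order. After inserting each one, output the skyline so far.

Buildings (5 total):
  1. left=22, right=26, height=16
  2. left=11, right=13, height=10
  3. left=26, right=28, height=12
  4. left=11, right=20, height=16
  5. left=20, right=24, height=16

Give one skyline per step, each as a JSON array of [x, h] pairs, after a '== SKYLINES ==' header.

== SKYLINES ==
[[22,16],[26,0]]
[[11,10],[13,0],[22,16],[26,0]]
[[11,10],[13,0],[22,16],[26,12],[28,0]]
[[11,16],[20,0],[22,16],[26,12],[28,0]]
[[11,16],[26,12],[28,0]]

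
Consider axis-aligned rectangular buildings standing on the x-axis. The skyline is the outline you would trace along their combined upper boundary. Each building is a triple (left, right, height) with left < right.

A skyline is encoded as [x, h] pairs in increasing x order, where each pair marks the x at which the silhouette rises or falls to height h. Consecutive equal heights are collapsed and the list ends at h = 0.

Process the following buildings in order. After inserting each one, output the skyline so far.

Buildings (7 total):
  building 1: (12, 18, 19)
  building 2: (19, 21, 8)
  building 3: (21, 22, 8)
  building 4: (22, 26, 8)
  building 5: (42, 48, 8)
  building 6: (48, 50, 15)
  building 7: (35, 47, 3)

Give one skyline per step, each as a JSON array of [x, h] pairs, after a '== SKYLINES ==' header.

== SKYLINES ==
[[12,19],[18,0]]
[[12,19],[18,0],[19,8],[21,0]]
[[12,19],[18,0],[19,8],[22,0]]
[[12,19],[18,0],[19,8],[26,0]]
[[12,19],[18,0],[19,8],[26,0],[42,8],[48,0]]
[[12,19],[18,0],[19,8],[26,0],[42,8],[48,15],[50,0]]
[[12,19],[18,0],[19,8],[26,0],[35,3],[42,8],[48,15],[50,0]]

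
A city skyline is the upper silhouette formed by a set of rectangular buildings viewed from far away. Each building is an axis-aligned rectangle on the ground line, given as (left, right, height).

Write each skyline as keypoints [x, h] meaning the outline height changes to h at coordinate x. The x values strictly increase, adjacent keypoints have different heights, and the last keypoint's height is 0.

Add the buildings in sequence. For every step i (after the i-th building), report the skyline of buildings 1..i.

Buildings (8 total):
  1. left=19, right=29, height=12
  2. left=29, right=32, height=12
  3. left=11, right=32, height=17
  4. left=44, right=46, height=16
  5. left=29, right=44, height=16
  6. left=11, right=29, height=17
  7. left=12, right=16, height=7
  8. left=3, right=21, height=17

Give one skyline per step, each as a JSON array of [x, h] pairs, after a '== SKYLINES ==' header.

== SKYLINES ==
[[19,12],[29,0]]
[[19,12],[32,0]]
[[11,17],[32,0]]
[[11,17],[32,0],[44,16],[46,0]]
[[11,17],[32,16],[46,0]]
[[11,17],[32,16],[46,0]]
[[11,17],[32,16],[46,0]]
[[3,17],[32,16],[46,0]]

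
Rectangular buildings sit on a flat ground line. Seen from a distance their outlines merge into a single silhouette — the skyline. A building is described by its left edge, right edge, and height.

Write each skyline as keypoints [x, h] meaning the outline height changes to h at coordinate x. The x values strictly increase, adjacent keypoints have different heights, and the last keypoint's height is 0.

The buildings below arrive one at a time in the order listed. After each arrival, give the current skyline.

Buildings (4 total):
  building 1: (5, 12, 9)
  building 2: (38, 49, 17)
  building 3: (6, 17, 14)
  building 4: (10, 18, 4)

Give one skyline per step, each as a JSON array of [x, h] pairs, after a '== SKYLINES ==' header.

== SKYLINES ==
[[5,9],[12,0]]
[[5,9],[12,0],[38,17],[49,0]]
[[5,9],[6,14],[17,0],[38,17],[49,0]]
[[5,9],[6,14],[17,4],[18,0],[38,17],[49,0]]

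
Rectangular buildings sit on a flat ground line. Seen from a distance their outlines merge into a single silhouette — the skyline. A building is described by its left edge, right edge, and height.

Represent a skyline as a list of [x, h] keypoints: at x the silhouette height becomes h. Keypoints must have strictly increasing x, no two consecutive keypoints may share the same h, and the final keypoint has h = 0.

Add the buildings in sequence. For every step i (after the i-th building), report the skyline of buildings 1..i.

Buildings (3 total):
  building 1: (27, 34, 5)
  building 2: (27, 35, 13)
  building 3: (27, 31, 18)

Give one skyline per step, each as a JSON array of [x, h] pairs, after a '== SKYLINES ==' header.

== SKYLINES ==
[[27,5],[34,0]]
[[27,13],[35,0]]
[[27,18],[31,13],[35,0]]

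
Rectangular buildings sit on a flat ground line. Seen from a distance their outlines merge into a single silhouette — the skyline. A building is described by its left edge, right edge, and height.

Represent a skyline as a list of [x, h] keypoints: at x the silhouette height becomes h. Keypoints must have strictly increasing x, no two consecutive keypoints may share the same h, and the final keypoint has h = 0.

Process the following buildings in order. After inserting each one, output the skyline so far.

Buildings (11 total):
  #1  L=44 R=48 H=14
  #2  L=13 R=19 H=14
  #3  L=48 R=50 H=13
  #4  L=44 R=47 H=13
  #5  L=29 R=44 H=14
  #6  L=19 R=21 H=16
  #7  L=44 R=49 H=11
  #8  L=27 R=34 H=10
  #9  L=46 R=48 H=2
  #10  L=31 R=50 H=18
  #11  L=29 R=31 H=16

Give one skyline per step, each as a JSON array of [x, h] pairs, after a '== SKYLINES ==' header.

== SKYLINES ==
[[44,14],[48,0]]
[[13,14],[19,0],[44,14],[48,0]]
[[13,14],[19,0],[44,14],[48,13],[50,0]]
[[13,14],[19,0],[44,14],[48,13],[50,0]]
[[13,14],[19,0],[29,14],[48,13],[50,0]]
[[13,14],[19,16],[21,0],[29,14],[48,13],[50,0]]
[[13,14],[19,16],[21,0],[29,14],[48,13],[50,0]]
[[13,14],[19,16],[21,0],[27,10],[29,14],[48,13],[50,0]]
[[13,14],[19,16],[21,0],[27,10],[29,14],[48,13],[50,0]]
[[13,14],[19,16],[21,0],[27,10],[29,14],[31,18],[50,0]]
[[13,14],[19,16],[21,0],[27,10],[29,16],[31,18],[50,0]]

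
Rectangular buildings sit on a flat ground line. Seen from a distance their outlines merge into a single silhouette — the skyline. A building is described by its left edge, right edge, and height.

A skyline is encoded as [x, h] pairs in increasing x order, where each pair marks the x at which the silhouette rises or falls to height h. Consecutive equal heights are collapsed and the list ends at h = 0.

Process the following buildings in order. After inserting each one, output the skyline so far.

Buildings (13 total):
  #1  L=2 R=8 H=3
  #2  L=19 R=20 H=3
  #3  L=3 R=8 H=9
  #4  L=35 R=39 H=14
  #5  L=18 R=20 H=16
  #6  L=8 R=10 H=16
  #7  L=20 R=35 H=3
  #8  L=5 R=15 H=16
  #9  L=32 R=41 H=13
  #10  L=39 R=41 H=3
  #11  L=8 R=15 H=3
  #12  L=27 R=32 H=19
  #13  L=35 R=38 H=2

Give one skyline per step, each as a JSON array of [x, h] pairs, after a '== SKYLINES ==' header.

== SKYLINES ==
[[2,3],[8,0]]
[[2,3],[8,0],[19,3],[20,0]]
[[2,3],[3,9],[8,0],[19,3],[20,0]]
[[2,3],[3,9],[8,0],[19,3],[20,0],[35,14],[39,0]]
[[2,3],[3,9],[8,0],[18,16],[20,0],[35,14],[39,0]]
[[2,3],[3,9],[8,16],[10,0],[18,16],[20,0],[35,14],[39,0]]
[[2,3],[3,9],[8,16],[10,0],[18,16],[20,3],[35,14],[39,0]]
[[2,3],[3,9],[5,16],[15,0],[18,16],[20,3],[35,14],[39,0]]
[[2,3],[3,9],[5,16],[15,0],[18,16],[20,3],[32,13],[35,14],[39,13],[41,0]]
[[2,3],[3,9],[5,16],[15,0],[18,16],[20,3],[32,13],[35,14],[39,13],[41,0]]
[[2,3],[3,9],[5,16],[15,0],[18,16],[20,3],[32,13],[35,14],[39,13],[41,0]]
[[2,3],[3,9],[5,16],[15,0],[18,16],[20,3],[27,19],[32,13],[35,14],[39,13],[41,0]]
[[2,3],[3,9],[5,16],[15,0],[18,16],[20,3],[27,19],[32,13],[35,14],[39,13],[41,0]]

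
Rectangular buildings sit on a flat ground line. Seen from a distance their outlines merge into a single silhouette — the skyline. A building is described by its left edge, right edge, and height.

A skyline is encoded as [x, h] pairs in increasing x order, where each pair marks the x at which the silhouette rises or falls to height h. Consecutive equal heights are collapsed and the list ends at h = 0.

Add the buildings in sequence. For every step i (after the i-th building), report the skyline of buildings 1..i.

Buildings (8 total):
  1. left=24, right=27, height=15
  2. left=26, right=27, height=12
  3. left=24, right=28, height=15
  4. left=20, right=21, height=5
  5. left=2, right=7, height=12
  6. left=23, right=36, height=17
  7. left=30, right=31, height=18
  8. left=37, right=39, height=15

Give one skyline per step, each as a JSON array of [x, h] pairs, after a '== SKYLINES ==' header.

== SKYLINES ==
[[24,15],[27,0]]
[[24,15],[27,0]]
[[24,15],[28,0]]
[[20,5],[21,0],[24,15],[28,0]]
[[2,12],[7,0],[20,5],[21,0],[24,15],[28,0]]
[[2,12],[7,0],[20,5],[21,0],[23,17],[36,0]]
[[2,12],[7,0],[20,5],[21,0],[23,17],[30,18],[31,17],[36,0]]
[[2,12],[7,0],[20,5],[21,0],[23,17],[30,18],[31,17],[36,0],[37,15],[39,0]]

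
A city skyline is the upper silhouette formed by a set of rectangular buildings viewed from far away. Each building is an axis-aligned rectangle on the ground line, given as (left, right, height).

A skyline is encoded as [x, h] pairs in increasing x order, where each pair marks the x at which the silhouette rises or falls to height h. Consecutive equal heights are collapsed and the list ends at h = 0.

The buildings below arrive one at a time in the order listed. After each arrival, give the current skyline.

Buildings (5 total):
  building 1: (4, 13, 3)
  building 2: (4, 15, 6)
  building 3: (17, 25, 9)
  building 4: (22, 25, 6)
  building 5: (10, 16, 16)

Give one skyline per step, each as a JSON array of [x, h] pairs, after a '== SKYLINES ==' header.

== SKYLINES ==
[[4,3],[13,0]]
[[4,6],[15,0]]
[[4,6],[15,0],[17,9],[25,0]]
[[4,6],[15,0],[17,9],[25,0]]
[[4,6],[10,16],[16,0],[17,9],[25,0]]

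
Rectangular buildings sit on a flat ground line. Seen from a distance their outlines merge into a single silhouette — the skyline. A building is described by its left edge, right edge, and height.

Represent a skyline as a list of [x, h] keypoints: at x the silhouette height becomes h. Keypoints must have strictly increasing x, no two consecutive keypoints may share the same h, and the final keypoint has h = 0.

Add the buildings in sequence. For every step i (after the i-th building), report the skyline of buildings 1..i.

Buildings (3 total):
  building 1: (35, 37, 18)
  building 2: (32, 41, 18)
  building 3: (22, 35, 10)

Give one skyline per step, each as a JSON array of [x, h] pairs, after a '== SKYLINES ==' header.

== SKYLINES ==
[[35,18],[37,0]]
[[32,18],[41,0]]
[[22,10],[32,18],[41,0]]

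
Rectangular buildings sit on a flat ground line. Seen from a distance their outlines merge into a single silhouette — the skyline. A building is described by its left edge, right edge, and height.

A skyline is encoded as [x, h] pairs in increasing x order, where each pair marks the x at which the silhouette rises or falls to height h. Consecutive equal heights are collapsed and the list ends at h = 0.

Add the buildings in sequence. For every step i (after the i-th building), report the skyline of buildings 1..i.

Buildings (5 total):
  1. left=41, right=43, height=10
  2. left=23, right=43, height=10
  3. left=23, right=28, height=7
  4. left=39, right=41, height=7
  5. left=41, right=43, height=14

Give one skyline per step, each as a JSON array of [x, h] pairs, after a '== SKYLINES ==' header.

== SKYLINES ==
[[41,10],[43,0]]
[[23,10],[43,0]]
[[23,10],[43,0]]
[[23,10],[43,0]]
[[23,10],[41,14],[43,0]]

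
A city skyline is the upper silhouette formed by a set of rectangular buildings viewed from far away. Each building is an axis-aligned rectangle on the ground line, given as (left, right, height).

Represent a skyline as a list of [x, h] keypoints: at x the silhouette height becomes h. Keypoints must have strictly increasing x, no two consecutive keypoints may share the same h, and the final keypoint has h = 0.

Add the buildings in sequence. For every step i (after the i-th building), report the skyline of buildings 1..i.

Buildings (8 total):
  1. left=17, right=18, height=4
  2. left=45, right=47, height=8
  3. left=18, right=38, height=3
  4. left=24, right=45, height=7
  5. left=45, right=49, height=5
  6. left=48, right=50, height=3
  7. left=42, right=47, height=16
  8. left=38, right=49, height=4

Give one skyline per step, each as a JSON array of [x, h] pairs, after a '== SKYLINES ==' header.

== SKYLINES ==
[[17,4],[18,0]]
[[17,4],[18,0],[45,8],[47,0]]
[[17,4],[18,3],[38,0],[45,8],[47,0]]
[[17,4],[18,3],[24,7],[45,8],[47,0]]
[[17,4],[18,3],[24,7],[45,8],[47,5],[49,0]]
[[17,4],[18,3],[24,7],[45,8],[47,5],[49,3],[50,0]]
[[17,4],[18,3],[24,7],[42,16],[47,5],[49,3],[50,0]]
[[17,4],[18,3],[24,7],[42,16],[47,5],[49,3],[50,0]]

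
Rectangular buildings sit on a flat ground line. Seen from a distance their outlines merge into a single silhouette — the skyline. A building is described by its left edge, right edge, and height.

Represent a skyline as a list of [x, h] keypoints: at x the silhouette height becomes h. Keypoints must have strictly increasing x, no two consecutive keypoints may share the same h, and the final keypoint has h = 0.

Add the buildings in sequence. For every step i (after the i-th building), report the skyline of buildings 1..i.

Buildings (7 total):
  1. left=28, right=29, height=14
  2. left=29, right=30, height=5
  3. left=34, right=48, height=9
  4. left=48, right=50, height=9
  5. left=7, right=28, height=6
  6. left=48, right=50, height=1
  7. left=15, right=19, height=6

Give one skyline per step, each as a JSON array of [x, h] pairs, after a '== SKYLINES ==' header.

== SKYLINES ==
[[28,14],[29,0]]
[[28,14],[29,5],[30,0]]
[[28,14],[29,5],[30,0],[34,9],[48,0]]
[[28,14],[29,5],[30,0],[34,9],[50,0]]
[[7,6],[28,14],[29,5],[30,0],[34,9],[50,0]]
[[7,6],[28,14],[29,5],[30,0],[34,9],[50,0]]
[[7,6],[28,14],[29,5],[30,0],[34,9],[50,0]]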